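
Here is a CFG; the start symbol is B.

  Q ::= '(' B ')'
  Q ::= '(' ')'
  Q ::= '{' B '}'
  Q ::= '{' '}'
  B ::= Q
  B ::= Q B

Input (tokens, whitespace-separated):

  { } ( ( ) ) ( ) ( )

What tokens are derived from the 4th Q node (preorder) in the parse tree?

( )

[B [Q { }] [B [Q ( [B [Q ( )]] )] [B [Q ( )] [B [Q ( )]]]]]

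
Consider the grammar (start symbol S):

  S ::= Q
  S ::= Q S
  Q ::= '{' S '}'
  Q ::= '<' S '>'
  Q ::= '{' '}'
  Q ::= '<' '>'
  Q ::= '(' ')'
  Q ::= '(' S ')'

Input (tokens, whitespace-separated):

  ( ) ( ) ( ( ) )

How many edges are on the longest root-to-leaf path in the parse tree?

[S [Q ( )] [S [Q ( )] [S [Q ( [S [Q ( )]] )]]]]

6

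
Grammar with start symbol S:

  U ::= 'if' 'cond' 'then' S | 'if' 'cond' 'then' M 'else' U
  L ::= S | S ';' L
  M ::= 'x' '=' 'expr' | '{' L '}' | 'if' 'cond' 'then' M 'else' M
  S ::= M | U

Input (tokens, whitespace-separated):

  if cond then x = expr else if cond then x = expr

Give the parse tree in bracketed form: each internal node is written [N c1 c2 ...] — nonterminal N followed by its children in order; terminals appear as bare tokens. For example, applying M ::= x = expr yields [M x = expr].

[S [U if cond then [M x = expr] else [U if cond then [S [M x = expr]]]]]

S
U
if cond then M else U
if cond then x = expr else U
if cond then x = expr else if cond then S
if cond then x = expr else if cond then M
if cond then x = expr else if cond then x = expr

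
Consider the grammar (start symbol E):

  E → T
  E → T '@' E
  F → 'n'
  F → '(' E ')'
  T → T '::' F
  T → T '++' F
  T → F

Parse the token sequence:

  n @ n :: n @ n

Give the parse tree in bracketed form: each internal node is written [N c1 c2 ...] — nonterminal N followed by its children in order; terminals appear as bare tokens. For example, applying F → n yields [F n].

[E [T [F n]] @ [E [T [T [F n]] :: [F n]] @ [E [T [F n]]]]]

E
T @ E
F @ E
n @ E
n @ T @ E
n @ T :: F @ E
n @ F :: F @ E
n @ n :: F @ E
n @ n :: n @ E
n @ n :: n @ T
n @ n :: n @ F
n @ n :: n @ n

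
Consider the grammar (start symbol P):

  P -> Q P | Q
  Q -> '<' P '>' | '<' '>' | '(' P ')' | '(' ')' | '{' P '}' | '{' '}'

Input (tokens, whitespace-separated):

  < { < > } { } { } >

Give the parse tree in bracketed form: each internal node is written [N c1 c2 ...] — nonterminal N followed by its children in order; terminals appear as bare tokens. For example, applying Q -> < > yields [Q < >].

P
Q
< P >
< Q P >
< { P } P >
< { Q } P >
< { < > } P >
< { < > } Q P >
< { < > } { } P >
< { < > } { } Q >
< { < > } { } { } >

[P [Q < [P [Q { [P [Q < >]] }] [P [Q { }] [P [Q { }]]]] >]]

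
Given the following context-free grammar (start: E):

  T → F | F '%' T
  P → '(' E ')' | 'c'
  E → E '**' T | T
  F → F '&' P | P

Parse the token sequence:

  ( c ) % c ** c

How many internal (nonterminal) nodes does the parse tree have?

15

[E [E [T [F [P ( [E [T [F [P c]]]] )]] % [T [F [P c]]]]] ** [T [F [P c]]]]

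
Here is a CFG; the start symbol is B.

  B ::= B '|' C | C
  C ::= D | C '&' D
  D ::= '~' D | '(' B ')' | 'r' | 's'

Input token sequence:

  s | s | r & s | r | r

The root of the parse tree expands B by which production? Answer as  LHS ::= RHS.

B ::= B '|' C

[B [B [B [B [B [C [D s]]] | [C [D s]]] | [C [C [D r]] & [D s]]] | [C [D r]]] | [C [D r]]]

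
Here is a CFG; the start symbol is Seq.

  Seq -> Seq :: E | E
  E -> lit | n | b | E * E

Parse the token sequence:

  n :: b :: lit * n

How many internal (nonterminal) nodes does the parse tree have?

[Seq [Seq [Seq [E n]] :: [E b]] :: [E [E lit] * [E n]]]

8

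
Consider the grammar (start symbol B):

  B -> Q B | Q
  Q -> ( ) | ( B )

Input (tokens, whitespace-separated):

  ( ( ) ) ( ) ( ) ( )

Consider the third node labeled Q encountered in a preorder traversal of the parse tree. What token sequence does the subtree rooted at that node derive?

[B [Q ( [B [Q ( )]] )] [B [Q ( )] [B [Q ( )] [B [Q ( )]]]]]

( )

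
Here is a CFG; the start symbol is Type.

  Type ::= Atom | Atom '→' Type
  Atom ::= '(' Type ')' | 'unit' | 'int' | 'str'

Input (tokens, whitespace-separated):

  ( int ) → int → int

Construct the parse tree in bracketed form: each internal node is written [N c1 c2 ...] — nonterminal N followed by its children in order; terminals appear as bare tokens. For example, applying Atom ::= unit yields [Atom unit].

[Type [Atom ( [Type [Atom int]] )] → [Type [Atom int] → [Type [Atom int]]]]

Type
Atom → Type
( Type ) → Type
( Atom ) → Type
( int ) → Type
( int ) → Atom → Type
( int ) → int → Type
( int ) → int → Atom
( int ) → int → int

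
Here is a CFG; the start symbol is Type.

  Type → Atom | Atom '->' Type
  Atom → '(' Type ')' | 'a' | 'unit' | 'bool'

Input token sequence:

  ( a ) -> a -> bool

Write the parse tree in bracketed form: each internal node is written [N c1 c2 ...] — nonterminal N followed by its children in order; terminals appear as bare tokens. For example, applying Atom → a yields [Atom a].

[Type [Atom ( [Type [Atom a]] )] -> [Type [Atom a] -> [Type [Atom bool]]]]

Type
Atom -> Type
( Type ) -> Type
( Atom ) -> Type
( a ) -> Type
( a ) -> Atom -> Type
( a ) -> a -> Type
( a ) -> a -> Atom
( a ) -> a -> bool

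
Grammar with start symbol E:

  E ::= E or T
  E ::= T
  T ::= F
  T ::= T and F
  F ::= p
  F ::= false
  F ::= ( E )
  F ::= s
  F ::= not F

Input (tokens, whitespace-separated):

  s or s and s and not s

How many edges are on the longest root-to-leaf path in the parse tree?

5

[E [E [T [F s]]] or [T [T [T [F s]] and [F s]] and [F not [F s]]]]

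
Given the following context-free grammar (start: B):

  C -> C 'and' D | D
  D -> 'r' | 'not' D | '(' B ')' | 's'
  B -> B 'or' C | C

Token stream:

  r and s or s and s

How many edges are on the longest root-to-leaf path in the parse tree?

[B [B [C [C [D r]] and [D s]]] or [C [C [D s]] and [D s]]]

5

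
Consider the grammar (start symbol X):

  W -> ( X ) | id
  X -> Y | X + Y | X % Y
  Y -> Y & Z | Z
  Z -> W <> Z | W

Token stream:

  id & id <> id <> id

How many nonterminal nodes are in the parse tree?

11

[X [Y [Y [Z [W id]]] & [Z [W id] <> [Z [W id] <> [Z [W id]]]]]]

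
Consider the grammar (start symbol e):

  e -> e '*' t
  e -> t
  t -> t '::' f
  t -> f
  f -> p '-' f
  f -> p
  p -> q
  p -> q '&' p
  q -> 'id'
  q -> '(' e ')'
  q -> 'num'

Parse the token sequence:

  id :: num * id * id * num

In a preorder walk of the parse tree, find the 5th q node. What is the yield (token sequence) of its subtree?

num

[e [e [e [e [t [t [f [p [q id]]]] :: [f [p [q num]]]]] * [t [f [p [q id]]]]] * [t [f [p [q id]]]]] * [t [f [p [q num]]]]]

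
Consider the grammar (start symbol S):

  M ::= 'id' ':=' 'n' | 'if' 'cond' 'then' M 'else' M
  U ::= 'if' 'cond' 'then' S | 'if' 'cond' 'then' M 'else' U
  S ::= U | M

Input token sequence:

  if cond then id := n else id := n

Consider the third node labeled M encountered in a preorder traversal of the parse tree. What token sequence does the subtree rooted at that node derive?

[S [M if cond then [M id := n] else [M id := n]]]

id := n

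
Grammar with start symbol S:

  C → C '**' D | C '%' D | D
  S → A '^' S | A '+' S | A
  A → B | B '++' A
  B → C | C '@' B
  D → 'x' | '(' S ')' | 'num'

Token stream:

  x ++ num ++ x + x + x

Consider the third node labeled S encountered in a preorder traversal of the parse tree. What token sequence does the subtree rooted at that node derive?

[S [A [B [C [D x]]] ++ [A [B [C [D num]]] ++ [A [B [C [D x]]]]]] + [S [A [B [C [D x]]]] + [S [A [B [C [D x]]]]]]]

x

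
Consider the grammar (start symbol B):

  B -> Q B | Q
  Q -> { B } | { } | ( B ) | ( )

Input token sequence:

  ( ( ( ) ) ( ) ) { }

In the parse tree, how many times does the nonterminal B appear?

[B [Q ( [B [Q ( [B [Q ( )]] )] [B [Q ( )]]] )] [B [Q { }]]]

5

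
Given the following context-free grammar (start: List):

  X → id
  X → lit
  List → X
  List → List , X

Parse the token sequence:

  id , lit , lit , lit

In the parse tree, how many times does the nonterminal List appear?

[List [List [List [List [X id]] , [X lit]] , [X lit]] , [X lit]]

4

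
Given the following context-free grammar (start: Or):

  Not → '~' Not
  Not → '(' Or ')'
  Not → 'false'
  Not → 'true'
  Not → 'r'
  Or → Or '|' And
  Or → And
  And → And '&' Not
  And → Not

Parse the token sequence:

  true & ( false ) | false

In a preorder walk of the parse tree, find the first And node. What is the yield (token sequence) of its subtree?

true & ( false )

[Or [Or [And [And [Not true]] & [Not ( [Or [And [Not false]]] )]]] | [And [Not false]]]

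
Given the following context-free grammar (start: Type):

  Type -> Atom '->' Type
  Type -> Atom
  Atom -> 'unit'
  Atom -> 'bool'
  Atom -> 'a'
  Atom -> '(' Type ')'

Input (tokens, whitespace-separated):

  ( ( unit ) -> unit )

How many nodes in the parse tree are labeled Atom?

4

[Type [Atom ( [Type [Atom ( [Type [Atom unit]] )] -> [Type [Atom unit]]] )]]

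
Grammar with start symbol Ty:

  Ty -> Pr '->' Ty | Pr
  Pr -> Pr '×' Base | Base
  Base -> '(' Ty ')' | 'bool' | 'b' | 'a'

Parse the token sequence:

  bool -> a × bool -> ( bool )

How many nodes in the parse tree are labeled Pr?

5

[Ty [Pr [Base bool]] -> [Ty [Pr [Pr [Base a]] × [Base bool]] -> [Ty [Pr [Base ( [Ty [Pr [Base bool]]] )]]]]]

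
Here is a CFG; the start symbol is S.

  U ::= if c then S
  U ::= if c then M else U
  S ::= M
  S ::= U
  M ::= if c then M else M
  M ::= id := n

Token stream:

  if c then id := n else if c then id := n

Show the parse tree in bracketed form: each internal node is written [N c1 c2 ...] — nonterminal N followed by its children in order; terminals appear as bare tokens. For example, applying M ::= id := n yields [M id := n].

S
U
if c then M else U
if c then id := n else U
if c then id := n else if c then S
if c then id := n else if c then M
if c then id := n else if c then id := n

[S [U if c then [M id := n] else [U if c then [S [M id := n]]]]]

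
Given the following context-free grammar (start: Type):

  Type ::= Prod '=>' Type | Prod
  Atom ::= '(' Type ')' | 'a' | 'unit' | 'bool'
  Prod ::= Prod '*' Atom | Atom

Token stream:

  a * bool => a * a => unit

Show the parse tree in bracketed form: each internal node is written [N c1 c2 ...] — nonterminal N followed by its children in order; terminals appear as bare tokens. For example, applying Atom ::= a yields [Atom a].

Type
Prod => Type
Prod * Atom => Type
Atom * Atom => Type
a * Atom => Type
a * bool => Type
a * bool => Prod => Type
a * bool => Prod * Atom => Type
a * bool => Atom * Atom => Type
a * bool => a * Atom => Type
a * bool => a * a => Type
a * bool => a * a => Prod
a * bool => a * a => Atom
a * bool => a * a => unit

[Type [Prod [Prod [Atom a]] * [Atom bool]] => [Type [Prod [Prod [Atom a]] * [Atom a]] => [Type [Prod [Atom unit]]]]]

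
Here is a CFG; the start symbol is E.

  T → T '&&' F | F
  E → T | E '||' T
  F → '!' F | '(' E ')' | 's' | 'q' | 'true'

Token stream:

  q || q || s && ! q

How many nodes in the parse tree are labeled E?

3

[E [E [E [T [F q]]] || [T [F q]]] || [T [T [F s]] && [F ! [F q]]]]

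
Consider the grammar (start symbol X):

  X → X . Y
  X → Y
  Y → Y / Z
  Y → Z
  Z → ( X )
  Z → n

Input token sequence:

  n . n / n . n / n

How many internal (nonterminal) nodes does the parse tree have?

[X [X [X [Y [Z n]]] . [Y [Y [Z n]] / [Z n]]] . [Y [Y [Z n]] / [Z n]]]

13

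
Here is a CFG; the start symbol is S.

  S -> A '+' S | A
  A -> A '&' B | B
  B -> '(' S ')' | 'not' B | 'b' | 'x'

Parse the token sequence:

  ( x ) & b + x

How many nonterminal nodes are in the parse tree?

11

[S [A [A [B ( [S [A [B x]]] )]] & [B b]] + [S [A [B x]]]]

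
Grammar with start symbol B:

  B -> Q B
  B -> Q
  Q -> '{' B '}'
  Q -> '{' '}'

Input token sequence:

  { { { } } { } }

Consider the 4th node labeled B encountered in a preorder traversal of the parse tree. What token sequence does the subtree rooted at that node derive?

[B [Q { [B [Q { [B [Q { }]] }] [B [Q { }]]] }]]

{ }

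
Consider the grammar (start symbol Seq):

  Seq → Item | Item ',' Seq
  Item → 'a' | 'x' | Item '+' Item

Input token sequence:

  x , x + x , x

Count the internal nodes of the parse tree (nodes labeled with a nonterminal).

[Seq [Item x] , [Seq [Item [Item x] + [Item x]] , [Seq [Item x]]]]

8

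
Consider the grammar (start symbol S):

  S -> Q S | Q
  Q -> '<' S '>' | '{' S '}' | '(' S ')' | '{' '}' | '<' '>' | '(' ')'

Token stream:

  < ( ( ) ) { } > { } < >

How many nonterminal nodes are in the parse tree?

12

[S [Q < [S [Q ( [S [Q ( )]] )] [S [Q { }]]] >] [S [Q { }] [S [Q < >]]]]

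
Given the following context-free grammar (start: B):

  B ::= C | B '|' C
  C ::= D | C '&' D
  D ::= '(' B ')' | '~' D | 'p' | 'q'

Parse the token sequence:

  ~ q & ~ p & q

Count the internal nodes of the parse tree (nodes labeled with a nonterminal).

[B [C [C [C [D ~ [D q]]] & [D ~ [D p]]] & [D q]]]

9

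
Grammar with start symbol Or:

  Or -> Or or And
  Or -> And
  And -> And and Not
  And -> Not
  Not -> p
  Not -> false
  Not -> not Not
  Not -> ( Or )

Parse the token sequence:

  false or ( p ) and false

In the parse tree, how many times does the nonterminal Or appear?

[Or [Or [And [Not false]]] or [And [And [Not ( [Or [And [Not p]]] )]] and [Not false]]]

3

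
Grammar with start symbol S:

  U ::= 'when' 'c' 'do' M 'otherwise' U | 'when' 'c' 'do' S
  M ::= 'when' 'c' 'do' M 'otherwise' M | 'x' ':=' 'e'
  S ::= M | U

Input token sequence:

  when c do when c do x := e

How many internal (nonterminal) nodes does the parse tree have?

[S [U when c do [S [U when c do [S [M x := e]]]]]]

6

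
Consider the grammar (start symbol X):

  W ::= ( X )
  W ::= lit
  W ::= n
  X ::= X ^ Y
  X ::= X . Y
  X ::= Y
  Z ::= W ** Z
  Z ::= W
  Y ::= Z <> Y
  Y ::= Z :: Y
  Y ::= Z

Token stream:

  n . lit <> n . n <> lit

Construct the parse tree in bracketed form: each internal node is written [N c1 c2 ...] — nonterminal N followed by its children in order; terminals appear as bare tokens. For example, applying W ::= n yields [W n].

[X [X [X [Y [Z [W n]]]] . [Y [Z [W lit]] <> [Y [Z [W n]]]]] . [Y [Z [W n]] <> [Y [Z [W lit]]]]]

X
X . Y
X . Y . Y
Y . Y . Y
Z . Y . Y
W . Y . Y
n . Y . Y
n . Z <> Y . Y
n . W <> Y . Y
n . lit <> Y . Y
n . lit <> Z . Y
n . lit <> W . Y
n . lit <> n . Y
n . lit <> n . Z <> Y
n . lit <> n . W <> Y
n . lit <> n . n <> Y
n . lit <> n . n <> Z
n . lit <> n . n <> W
n . lit <> n . n <> lit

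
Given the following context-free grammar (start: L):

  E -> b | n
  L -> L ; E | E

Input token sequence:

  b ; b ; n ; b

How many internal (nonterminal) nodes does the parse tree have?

[L [L [L [L [E b]] ; [E b]] ; [E n]] ; [E b]]

8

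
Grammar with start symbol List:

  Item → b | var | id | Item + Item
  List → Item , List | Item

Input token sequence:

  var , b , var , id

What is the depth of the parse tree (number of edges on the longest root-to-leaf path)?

5

[List [Item var] , [List [Item b] , [List [Item var] , [List [Item id]]]]]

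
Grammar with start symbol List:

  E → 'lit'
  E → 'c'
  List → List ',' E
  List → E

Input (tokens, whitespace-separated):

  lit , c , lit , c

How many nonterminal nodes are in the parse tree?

8

[List [List [List [List [E lit]] , [E c]] , [E lit]] , [E c]]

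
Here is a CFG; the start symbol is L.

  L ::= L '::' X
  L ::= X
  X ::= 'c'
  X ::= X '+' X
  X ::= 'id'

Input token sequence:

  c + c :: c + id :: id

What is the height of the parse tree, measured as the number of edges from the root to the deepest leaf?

5

[L [L [L [X [X c] + [X c]]] :: [X [X c] + [X id]]] :: [X id]]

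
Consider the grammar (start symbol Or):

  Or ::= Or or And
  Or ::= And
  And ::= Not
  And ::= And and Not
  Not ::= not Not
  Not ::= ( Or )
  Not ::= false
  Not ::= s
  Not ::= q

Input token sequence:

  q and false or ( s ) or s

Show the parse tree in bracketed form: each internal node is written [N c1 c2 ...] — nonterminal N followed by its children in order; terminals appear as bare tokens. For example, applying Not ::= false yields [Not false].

Or
Or or And
Or or And or And
And or And or And
And and Not or And or And
Not and Not or And or And
q and Not or And or And
q and false or And or And
q and false or Not or And
q and false or ( Or ) or And
q and false or ( And ) or And
q and false or ( Not ) or And
q and false or ( s ) or And
q and false or ( s ) or Not
q and false or ( s ) or s

[Or [Or [Or [And [And [Not q]] and [Not false]]] or [And [Not ( [Or [And [Not s]]] )]]] or [And [Not s]]]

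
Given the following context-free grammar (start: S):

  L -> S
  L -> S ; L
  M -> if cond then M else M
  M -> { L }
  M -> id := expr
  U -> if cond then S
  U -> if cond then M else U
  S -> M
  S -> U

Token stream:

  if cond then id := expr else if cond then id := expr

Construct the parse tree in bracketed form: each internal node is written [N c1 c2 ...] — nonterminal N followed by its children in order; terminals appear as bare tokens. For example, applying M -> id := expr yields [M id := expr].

[S [U if cond then [M id := expr] else [U if cond then [S [M id := expr]]]]]

S
U
if cond then M else U
if cond then id := expr else U
if cond then id := expr else if cond then S
if cond then id := expr else if cond then M
if cond then id := expr else if cond then id := expr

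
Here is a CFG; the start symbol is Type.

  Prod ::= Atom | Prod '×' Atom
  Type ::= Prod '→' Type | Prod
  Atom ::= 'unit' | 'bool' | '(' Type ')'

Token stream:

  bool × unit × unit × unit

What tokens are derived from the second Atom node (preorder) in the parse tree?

unit

[Type [Prod [Prod [Prod [Prod [Atom bool]] × [Atom unit]] × [Atom unit]] × [Atom unit]]]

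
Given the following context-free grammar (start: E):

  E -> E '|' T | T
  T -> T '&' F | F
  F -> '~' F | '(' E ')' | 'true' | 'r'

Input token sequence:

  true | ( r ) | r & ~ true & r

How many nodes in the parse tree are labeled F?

[E [E [E [T [F true]]] | [T [F ( [E [T [F r]]] )]]] | [T [T [T [F r]] & [F ~ [F true]]] & [F r]]]

7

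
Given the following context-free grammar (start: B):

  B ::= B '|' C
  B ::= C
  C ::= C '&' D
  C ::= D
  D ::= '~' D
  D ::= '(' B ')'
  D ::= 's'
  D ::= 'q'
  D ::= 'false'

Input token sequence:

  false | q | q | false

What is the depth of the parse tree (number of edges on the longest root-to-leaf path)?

[B [B [B [B [C [D false]]] | [C [D q]]] | [C [D q]]] | [C [D false]]]

6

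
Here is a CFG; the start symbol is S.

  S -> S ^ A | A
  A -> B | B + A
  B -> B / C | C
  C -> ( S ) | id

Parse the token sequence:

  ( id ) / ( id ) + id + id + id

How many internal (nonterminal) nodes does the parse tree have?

23

[S [A [B [B [C ( [S [A [B [C id]]]] )]] / [C ( [S [A [B [C id]]]] )]] + [A [B [C id]] + [A [B [C id]] + [A [B [C id]]]]]]]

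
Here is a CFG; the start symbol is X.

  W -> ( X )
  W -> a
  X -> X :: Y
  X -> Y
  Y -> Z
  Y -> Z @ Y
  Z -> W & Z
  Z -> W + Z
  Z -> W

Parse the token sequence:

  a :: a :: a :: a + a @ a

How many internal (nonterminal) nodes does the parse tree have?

[X [X [X [X [Y [Z [W a]]]] :: [Y [Z [W a]]]] :: [Y [Z [W a]]]] :: [Y [Z [W a] + [Z [W a]]] @ [Y [Z [W a]]]]]

21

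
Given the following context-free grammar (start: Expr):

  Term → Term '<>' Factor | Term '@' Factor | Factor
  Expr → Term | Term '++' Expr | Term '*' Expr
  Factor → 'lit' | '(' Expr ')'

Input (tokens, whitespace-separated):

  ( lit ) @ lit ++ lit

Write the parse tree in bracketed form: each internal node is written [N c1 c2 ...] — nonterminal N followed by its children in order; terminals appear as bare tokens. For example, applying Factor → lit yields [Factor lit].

Expr
Term ++ Expr
Term @ Factor ++ Expr
Factor @ Factor ++ Expr
( Expr ) @ Factor ++ Expr
( Term ) @ Factor ++ Expr
( Factor ) @ Factor ++ Expr
( lit ) @ Factor ++ Expr
( lit ) @ lit ++ Expr
( lit ) @ lit ++ Term
( lit ) @ lit ++ Factor
( lit ) @ lit ++ lit

[Expr [Term [Term [Factor ( [Expr [Term [Factor lit]]] )]] @ [Factor lit]] ++ [Expr [Term [Factor lit]]]]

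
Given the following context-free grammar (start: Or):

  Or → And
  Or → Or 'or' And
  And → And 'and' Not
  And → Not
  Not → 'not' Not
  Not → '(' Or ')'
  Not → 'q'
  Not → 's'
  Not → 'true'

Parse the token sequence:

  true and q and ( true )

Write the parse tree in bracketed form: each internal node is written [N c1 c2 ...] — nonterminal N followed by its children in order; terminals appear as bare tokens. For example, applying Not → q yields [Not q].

Or
And
And and Not
And and Not and Not
Not and Not and Not
true and Not and Not
true and q and Not
true and q and ( Or )
true and q and ( And )
true and q and ( Not )
true and q and ( true )

[Or [And [And [And [Not true]] and [Not q]] and [Not ( [Or [And [Not true]]] )]]]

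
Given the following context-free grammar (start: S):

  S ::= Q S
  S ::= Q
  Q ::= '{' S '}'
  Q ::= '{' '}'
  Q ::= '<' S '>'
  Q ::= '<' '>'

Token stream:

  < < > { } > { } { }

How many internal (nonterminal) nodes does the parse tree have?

[S [Q < [S [Q < >] [S [Q { }]]] >] [S [Q { }] [S [Q { }]]]]

10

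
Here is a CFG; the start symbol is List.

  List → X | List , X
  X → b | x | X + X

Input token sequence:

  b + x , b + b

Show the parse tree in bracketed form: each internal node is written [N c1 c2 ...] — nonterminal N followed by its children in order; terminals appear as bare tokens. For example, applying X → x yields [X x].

[List [List [X [X b] + [X x]]] , [X [X b] + [X b]]]

List
List , X
X , X
X + X , X
b + X , X
b + x , X
b + x , X + X
b + x , b + X
b + x , b + b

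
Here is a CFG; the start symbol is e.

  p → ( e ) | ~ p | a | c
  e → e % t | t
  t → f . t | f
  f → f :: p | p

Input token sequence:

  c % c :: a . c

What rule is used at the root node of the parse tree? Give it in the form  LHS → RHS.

[e [e [t [f [p c]]]] % [t [f [f [p c]] :: [p a]] . [t [f [p c]]]]]

e → e % t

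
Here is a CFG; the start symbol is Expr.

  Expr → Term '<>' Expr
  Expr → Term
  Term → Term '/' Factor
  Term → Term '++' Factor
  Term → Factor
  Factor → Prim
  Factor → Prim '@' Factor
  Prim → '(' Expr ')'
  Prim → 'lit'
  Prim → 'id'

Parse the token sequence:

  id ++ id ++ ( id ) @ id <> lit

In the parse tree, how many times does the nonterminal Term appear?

5

[Expr [Term [Term [Term [Factor [Prim id]]] ++ [Factor [Prim id]]] ++ [Factor [Prim ( [Expr [Term [Factor [Prim id]]]] )] @ [Factor [Prim id]]]] <> [Expr [Term [Factor [Prim lit]]]]]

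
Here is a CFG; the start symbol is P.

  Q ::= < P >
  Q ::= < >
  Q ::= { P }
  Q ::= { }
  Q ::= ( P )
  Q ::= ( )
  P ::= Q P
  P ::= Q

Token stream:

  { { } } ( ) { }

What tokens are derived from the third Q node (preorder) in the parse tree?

( )

[P [Q { [P [Q { }]] }] [P [Q ( )] [P [Q { }]]]]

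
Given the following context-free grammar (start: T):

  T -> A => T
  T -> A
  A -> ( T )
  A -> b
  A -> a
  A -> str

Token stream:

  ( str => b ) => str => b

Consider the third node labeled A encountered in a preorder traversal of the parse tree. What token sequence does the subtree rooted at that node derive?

[T [A ( [T [A str] => [T [A b]]] )] => [T [A str] => [T [A b]]]]

b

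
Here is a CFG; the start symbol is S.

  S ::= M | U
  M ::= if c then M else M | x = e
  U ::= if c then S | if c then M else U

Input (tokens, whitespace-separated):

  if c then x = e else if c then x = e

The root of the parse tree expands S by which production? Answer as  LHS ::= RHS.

S ::= U

[S [U if c then [M x = e] else [U if c then [S [M x = e]]]]]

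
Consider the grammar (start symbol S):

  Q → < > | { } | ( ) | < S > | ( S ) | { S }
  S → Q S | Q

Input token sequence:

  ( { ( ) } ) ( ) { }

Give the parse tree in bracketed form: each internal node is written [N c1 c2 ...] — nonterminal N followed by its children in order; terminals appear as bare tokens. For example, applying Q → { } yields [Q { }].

S
Q S
( S ) S
( Q ) S
( { S } ) S
( { Q } ) S
( { ( ) } ) S
( { ( ) } ) Q S
( { ( ) } ) ( ) S
( { ( ) } ) ( ) Q
( { ( ) } ) ( ) { }

[S [Q ( [S [Q { [S [Q ( )]] }]] )] [S [Q ( )] [S [Q { }]]]]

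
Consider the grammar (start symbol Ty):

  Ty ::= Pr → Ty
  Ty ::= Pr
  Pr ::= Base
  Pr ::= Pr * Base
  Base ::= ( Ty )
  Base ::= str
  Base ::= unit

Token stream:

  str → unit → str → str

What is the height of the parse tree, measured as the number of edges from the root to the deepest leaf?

[Ty [Pr [Base str]] → [Ty [Pr [Base unit]] → [Ty [Pr [Base str]] → [Ty [Pr [Base str]]]]]]

6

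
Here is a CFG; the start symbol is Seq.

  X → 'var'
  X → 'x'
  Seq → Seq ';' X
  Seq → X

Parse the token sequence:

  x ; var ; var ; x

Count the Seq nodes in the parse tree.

4

[Seq [Seq [Seq [Seq [X x]] ; [X var]] ; [X var]] ; [X x]]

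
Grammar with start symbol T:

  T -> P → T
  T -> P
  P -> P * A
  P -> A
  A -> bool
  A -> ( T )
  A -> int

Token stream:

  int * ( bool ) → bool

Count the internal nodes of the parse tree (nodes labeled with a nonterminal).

[T [P [P [A int]] * [A ( [T [P [A bool]]] )]] → [T [P [A bool]]]]

11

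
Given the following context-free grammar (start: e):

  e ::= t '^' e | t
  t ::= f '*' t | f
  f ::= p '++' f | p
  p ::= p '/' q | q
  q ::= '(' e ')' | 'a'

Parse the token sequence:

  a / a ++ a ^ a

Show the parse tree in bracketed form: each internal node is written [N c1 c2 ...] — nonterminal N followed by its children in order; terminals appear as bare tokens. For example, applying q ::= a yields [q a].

[e [t [f [p [p [q a]] / [q a]] ++ [f [p [q a]]]]] ^ [e [t [f [p [q a]]]]]]

e
t ^ e
f ^ e
p ++ f ^ e
p / q ++ f ^ e
q / q ++ f ^ e
a / q ++ f ^ e
a / a ++ f ^ e
a / a ++ p ^ e
a / a ++ q ^ e
a / a ++ a ^ e
a / a ++ a ^ t
a / a ++ a ^ f
a / a ++ a ^ p
a / a ++ a ^ q
a / a ++ a ^ a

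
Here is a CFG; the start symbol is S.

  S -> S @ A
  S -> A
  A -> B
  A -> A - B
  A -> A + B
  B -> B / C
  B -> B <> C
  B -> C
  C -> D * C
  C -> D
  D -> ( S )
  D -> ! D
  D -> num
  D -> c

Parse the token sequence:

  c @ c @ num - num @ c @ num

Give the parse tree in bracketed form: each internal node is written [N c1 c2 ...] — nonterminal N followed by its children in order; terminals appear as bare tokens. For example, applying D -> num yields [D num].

[S [S [S [S [S [A [B [C [D c]]]]] @ [A [B [C [D c]]]]] @ [A [A [B [C [D num]]]] - [B [C [D num]]]]] @ [A [B [C [D c]]]]] @ [A [B [C [D num]]]]]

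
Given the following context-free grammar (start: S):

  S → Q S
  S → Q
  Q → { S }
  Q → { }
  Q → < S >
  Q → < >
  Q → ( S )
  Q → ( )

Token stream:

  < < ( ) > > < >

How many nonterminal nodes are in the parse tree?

[S [Q < [S [Q < [S [Q ( )]] >]] >] [S [Q < >]]]

8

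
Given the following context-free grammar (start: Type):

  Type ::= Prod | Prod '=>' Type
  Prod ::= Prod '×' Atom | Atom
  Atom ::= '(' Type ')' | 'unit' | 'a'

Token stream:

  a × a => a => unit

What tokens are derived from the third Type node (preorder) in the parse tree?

[Type [Prod [Prod [Atom a]] × [Atom a]] => [Type [Prod [Atom a]] => [Type [Prod [Atom unit]]]]]

unit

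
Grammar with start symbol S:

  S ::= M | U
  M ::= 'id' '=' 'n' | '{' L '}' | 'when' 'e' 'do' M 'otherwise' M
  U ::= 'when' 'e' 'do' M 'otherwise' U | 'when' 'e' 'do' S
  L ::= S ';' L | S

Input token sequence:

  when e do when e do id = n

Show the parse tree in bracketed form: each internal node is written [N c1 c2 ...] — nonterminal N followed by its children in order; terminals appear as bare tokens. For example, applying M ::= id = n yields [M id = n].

[S [U when e do [S [U when e do [S [M id = n]]]]]]

S
U
when e do S
when e do U
when e do when e do S
when e do when e do M
when e do when e do id = n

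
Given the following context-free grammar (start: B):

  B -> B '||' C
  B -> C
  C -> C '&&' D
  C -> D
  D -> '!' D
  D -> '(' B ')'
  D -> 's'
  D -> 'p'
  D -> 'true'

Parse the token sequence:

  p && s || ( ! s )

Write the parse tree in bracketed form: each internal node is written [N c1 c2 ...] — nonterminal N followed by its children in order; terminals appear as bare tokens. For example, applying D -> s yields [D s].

[B [B [C [C [D p]] && [D s]]] || [C [D ( [B [C [D ! [D s]]]] )]]]

B
B || C
C || C
C && D || C
D && D || C
p && D || C
p && s || C
p && s || D
p && s || ( B )
p && s || ( C )
p && s || ( D )
p && s || ( ! D )
p && s || ( ! s )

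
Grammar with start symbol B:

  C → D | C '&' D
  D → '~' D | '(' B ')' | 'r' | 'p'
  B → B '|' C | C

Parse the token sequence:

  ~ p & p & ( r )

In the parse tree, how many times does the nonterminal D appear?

[B [C [C [C [D ~ [D p]]] & [D p]] & [D ( [B [C [D r]]] )]]]

5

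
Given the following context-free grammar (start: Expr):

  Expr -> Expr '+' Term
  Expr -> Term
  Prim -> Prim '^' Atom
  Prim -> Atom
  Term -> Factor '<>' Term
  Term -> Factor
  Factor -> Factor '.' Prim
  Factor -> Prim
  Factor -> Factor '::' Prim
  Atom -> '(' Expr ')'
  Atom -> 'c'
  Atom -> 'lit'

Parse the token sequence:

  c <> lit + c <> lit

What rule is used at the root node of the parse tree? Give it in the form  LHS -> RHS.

Expr -> Expr '+' Term

[Expr [Expr [Term [Factor [Prim [Atom c]]] <> [Term [Factor [Prim [Atom lit]]]]]] + [Term [Factor [Prim [Atom c]]] <> [Term [Factor [Prim [Atom lit]]]]]]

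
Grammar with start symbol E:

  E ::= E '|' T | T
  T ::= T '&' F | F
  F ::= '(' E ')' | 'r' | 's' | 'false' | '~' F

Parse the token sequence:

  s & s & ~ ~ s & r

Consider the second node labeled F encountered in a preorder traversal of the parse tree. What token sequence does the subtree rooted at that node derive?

[E [T [T [T [T [F s]] & [F s]] & [F ~ [F ~ [F s]]]] & [F r]]]

s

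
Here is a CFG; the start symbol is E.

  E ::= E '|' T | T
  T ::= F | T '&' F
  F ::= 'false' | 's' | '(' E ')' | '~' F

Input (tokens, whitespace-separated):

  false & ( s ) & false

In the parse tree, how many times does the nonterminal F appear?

4

[E [T [T [T [F false]] & [F ( [E [T [F s]]] )]] & [F false]]]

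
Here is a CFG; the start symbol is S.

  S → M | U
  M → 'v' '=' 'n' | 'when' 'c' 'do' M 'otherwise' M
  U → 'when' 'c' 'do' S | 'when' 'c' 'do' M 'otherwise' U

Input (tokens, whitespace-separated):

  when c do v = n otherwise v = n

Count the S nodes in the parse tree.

1

[S [M when c do [M v = n] otherwise [M v = n]]]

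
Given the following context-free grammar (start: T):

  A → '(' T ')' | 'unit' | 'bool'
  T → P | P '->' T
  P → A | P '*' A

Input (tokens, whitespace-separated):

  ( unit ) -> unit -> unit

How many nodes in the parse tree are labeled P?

[T [P [A ( [T [P [A unit]]] )]] -> [T [P [A unit]] -> [T [P [A unit]]]]]

4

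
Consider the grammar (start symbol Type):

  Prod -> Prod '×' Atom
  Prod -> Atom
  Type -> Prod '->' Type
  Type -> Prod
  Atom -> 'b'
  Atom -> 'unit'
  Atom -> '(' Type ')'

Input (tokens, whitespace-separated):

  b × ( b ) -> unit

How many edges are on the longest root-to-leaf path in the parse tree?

6

[Type [Prod [Prod [Atom b]] × [Atom ( [Type [Prod [Atom b]]] )]] -> [Type [Prod [Atom unit]]]]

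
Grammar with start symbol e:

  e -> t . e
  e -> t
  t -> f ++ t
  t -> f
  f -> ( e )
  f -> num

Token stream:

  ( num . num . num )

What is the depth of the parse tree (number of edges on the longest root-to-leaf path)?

8

[e [t [f ( [e [t [f num]] . [e [t [f num]] . [e [t [f num]]]]] )]]]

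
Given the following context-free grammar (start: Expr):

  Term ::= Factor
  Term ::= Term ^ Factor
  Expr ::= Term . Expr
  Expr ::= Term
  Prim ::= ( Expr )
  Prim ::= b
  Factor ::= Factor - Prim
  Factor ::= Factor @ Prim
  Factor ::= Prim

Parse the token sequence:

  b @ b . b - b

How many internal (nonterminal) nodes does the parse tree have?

[Expr [Term [Factor [Factor [Prim b]] @ [Prim b]]] . [Expr [Term [Factor [Factor [Prim b]] - [Prim b]]]]]

12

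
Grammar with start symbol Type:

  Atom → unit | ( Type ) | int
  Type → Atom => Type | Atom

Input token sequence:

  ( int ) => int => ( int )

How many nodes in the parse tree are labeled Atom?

5

[Type [Atom ( [Type [Atom int]] )] => [Type [Atom int] => [Type [Atom ( [Type [Atom int]] )]]]]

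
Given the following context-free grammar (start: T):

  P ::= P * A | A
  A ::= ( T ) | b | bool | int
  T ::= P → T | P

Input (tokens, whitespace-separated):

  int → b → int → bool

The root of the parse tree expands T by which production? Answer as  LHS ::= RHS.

T ::= P → T

[T [P [A int]] → [T [P [A b]] → [T [P [A int]] → [T [P [A bool]]]]]]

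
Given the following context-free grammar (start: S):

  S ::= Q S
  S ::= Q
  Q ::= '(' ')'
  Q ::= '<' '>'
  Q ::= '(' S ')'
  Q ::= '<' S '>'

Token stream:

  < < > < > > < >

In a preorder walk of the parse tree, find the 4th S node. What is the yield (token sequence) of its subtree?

< >

[S [Q < [S [Q < >] [S [Q < >]]] >] [S [Q < >]]]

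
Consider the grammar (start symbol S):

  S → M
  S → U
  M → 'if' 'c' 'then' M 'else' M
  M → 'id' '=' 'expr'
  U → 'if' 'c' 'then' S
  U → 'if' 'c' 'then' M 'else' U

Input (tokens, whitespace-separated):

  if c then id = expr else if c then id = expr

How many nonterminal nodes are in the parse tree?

6

[S [U if c then [M id = expr] else [U if c then [S [M id = expr]]]]]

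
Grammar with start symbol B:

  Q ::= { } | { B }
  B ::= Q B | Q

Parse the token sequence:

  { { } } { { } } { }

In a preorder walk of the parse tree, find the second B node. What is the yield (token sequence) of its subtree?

{ }

[B [Q { [B [Q { }]] }] [B [Q { [B [Q { }]] }] [B [Q { }]]]]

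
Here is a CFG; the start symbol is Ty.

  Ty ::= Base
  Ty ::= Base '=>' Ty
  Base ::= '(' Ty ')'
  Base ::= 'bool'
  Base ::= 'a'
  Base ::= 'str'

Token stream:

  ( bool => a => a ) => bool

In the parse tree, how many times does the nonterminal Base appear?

5

[Ty [Base ( [Ty [Base bool] => [Ty [Base a] => [Ty [Base a]]]] )] => [Ty [Base bool]]]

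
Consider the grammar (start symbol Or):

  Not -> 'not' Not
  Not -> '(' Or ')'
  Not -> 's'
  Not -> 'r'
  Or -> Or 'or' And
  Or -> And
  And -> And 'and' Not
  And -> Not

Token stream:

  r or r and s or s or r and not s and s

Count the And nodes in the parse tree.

7

[Or [Or [Or [Or [And [Not r]]] or [And [And [Not r]] and [Not s]]] or [And [Not s]]] or [And [And [And [Not r]] and [Not not [Not s]]] and [Not s]]]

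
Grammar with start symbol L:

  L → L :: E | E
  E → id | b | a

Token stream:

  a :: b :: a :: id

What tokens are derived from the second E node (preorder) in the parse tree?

[L [L [L [L [E a]] :: [E b]] :: [E a]] :: [E id]]

b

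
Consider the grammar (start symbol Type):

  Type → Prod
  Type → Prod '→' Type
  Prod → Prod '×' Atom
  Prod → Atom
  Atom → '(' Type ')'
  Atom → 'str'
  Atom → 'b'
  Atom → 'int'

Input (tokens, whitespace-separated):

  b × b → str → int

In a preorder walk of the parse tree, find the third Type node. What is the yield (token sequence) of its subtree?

int

[Type [Prod [Prod [Atom b]] × [Atom b]] → [Type [Prod [Atom str]] → [Type [Prod [Atom int]]]]]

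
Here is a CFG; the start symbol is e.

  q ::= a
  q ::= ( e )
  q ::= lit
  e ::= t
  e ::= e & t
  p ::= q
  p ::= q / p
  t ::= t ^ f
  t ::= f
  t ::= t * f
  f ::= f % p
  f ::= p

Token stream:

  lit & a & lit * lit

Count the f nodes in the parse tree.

4

[e [e [e [t [f [p [q lit]]]]] & [t [f [p [q a]]]]] & [t [t [f [p [q lit]]]] * [f [p [q lit]]]]]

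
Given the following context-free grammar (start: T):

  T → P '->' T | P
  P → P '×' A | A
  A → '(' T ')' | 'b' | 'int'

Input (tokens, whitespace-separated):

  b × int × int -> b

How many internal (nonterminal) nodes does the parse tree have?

10

[T [P [P [P [A b]] × [A int]] × [A int]] -> [T [P [A b]]]]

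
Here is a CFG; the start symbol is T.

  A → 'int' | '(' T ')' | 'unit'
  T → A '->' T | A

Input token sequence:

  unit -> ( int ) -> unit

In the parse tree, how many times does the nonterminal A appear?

[T [A unit] -> [T [A ( [T [A int]] )] -> [T [A unit]]]]

4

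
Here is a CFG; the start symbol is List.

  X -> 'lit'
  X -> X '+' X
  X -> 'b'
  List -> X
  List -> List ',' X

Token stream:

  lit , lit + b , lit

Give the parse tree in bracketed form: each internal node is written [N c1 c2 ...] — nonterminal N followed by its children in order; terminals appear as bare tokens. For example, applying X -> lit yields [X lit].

[List [List [List [X lit]] , [X [X lit] + [X b]]] , [X lit]]

List
List , X
List , X , X
X , X , X
lit , X , X
lit , X + X , X
lit , lit + X , X
lit , lit + b , X
lit , lit + b , lit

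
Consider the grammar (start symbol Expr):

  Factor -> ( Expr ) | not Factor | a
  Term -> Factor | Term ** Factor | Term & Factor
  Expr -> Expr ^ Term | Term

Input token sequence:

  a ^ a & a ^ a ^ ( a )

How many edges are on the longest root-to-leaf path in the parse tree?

[Expr [Expr [Expr [Expr [Term [Factor a]]] ^ [Term [Term [Factor a]] & [Factor a]]] ^ [Term [Factor a]]] ^ [Term [Factor ( [Expr [Term [Factor a]]] )]]]

6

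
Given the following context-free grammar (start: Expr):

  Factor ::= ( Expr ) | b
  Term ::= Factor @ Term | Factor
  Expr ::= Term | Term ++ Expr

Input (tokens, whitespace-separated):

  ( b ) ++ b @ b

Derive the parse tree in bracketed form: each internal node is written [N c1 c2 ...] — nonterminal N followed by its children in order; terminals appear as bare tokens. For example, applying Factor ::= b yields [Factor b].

Expr
Term ++ Expr
Factor ++ Expr
( Expr ) ++ Expr
( Term ) ++ Expr
( Factor ) ++ Expr
( b ) ++ Expr
( b ) ++ Term
( b ) ++ Factor @ Term
( b ) ++ b @ Term
( b ) ++ b @ Factor
( b ) ++ b @ b

[Expr [Term [Factor ( [Expr [Term [Factor b]]] )]] ++ [Expr [Term [Factor b] @ [Term [Factor b]]]]]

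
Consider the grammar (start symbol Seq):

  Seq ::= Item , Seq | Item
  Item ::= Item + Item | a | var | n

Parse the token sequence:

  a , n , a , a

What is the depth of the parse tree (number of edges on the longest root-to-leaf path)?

5

[Seq [Item a] , [Seq [Item n] , [Seq [Item a] , [Seq [Item a]]]]]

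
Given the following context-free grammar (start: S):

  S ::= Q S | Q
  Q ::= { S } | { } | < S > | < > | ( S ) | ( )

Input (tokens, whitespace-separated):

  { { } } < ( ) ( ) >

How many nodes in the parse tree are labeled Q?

[S [Q { [S [Q { }]] }] [S [Q < [S [Q ( )] [S [Q ( )]]] >]]]

5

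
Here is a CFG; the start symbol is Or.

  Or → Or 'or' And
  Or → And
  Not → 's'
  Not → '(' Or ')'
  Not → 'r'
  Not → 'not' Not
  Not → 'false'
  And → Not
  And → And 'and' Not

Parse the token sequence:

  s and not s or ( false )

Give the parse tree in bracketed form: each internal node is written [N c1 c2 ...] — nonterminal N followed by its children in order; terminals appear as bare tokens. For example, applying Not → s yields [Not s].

[Or [Or [And [And [Not s]] and [Not not [Not s]]]] or [And [Not ( [Or [And [Not false]]] )]]]

Or
Or or And
And or And
And and Not or And
Not and Not or And
s and Not or And
s and not Not or And
s and not s or And
s and not s or Not
s and not s or ( Or )
s and not s or ( And )
s and not s or ( Not )
s and not s or ( false )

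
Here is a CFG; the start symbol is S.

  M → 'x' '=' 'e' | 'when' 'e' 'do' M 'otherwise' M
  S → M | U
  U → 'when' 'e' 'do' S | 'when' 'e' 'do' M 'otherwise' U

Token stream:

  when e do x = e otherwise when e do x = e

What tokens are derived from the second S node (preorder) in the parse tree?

[S [U when e do [M x = e] otherwise [U when e do [S [M x = e]]]]]

x = e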